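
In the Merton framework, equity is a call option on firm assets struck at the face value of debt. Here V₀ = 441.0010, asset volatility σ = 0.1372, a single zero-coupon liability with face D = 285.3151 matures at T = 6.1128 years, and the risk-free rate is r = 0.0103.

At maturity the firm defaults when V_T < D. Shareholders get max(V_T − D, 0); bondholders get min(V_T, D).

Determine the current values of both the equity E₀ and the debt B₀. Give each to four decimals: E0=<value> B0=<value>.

E0=176.7216 B0=264.2794

d₁ = [ln(V₀/D) + (r + σ²/2)T] / (σ√T)
   = [ln(441.0010/285.3151) + (0.0103 + 0.5·0.1372²)·6.1128] / (0.1372·√6.1128)
   = [0.435453 + 0.120495] / 0.339214 = 1.638928
d₂ = d₁ − σ√T = 1.638928 − 0.339214 = 1.299714
N(d₁) = 0.949386,  N(d₂) = 0.903150,  e^(−rT) = 0.938979
E₀ = V₀·N(d₁) − D·e^(−rT)·N(d₂)
   = 441.0010·0.949386 − 285.3151·0.938979·0.903150 = 176.721625
B₀ = V₀ − E₀ = 441.0010 − 176.721625 = 264.279375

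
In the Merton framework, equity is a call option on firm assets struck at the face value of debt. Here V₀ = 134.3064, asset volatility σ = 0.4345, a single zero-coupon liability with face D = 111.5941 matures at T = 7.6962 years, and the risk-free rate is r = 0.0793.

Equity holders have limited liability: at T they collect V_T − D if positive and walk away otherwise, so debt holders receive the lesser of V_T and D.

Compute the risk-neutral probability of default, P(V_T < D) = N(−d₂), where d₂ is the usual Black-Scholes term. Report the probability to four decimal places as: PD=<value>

d₁ = [ln(V₀/D) + (r + σ²/2)T] / (σ√T)
   = [ln(134.3064/111.5941) + (0.0793 + 0.5·0.4345²)·7.6962] / (0.4345·√7.6962)
   = [0.185256 + 1.336792] / 1.205391 = 1.262701
d₂ = d₁ − σ√T = 1.262701 − 1.205391 = 0.057310
risk-neutral PD = N(−d₂) = N(-0.057310) = 0.477149

PD=0.4771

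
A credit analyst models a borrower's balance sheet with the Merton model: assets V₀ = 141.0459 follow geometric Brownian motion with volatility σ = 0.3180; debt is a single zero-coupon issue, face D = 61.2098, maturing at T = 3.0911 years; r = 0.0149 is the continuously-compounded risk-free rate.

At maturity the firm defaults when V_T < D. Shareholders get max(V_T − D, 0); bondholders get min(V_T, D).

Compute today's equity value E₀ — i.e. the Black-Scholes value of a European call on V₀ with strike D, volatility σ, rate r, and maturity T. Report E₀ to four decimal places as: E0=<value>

d₁ = [ln(V₀/D) + (r + σ²/2)T] / (σ√T)
   = [ln(141.0459/61.2098) + (0.0149 + 0.5·0.3180²)·3.0911] / (0.3180·√3.0911)
   = [0.834778 + 0.202350] / 0.559092 = 1.855020
d₂ = d₁ − σ√T = 1.855020 − 0.559092 = 1.295927
N(d₁) = 0.968203,  N(d₂) = 0.902500,  e^(−rT) = 0.954987
E₀ = V₀·N(d₁) − D·e^(−rT)·N(d₂)
   = 141.0459·0.968203 − 61.2098·0.954987·0.902500 = 83.805869

E0=83.8059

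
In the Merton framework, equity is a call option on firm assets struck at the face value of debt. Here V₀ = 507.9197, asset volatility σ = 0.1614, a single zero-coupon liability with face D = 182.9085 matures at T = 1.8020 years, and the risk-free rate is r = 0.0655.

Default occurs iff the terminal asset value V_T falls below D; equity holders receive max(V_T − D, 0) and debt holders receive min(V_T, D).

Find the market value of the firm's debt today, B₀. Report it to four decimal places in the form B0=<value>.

d₁ = [ln(V₀/D) + (r + σ²/2)T] / (σ√T)
   = [ln(507.9197/182.9085) + (0.0655 + 0.5·0.1614²)·1.8020] / (0.1614·√1.8020)
   = [1.021337 + 0.141502] / 0.216661 = 5.367089
d₂ = d₁ − σ√T = 5.367089 − 0.216661 = 5.150428
N(d₁) = 1.000000,  N(d₂) = 1.000000,  e^(−rT) = 0.888669
E₀ = V₀·N(d₁) − D·e^(−rT)·N(d₂)
   = 507.9197·1.000000 − 182.9085·0.888669·1.000000 = 345.374678
B₀ = V₀ − E₀ = 507.9197 − 345.374678 = 162.545022

B0=162.5450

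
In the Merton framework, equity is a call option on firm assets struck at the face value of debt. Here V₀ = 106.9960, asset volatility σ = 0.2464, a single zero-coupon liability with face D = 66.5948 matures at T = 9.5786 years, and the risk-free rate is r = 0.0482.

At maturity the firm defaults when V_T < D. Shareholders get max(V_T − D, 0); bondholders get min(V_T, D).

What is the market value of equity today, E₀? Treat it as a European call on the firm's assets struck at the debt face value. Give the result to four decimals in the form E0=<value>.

E0=67.6072

d₁ = [ln(V₀/D) + (r + σ²/2)T] / (σ√T)
   = [ln(106.9960/66.5948) + (0.0482 + 0.5·0.2464²)·9.5786] / (0.2464·√9.5786)
   = [0.474165 + 0.752461] / 0.762591 = 1.608498
d₂ = d₁ − σ√T = 1.608498 − 0.762591 = 0.845907
N(d₁) = 0.946137,  N(d₂) = 0.801198,  e^(−rT) = 0.630219
E₀ = V₀·N(d₁) − D·e^(−rT)·N(d₂)
   = 106.9960·0.946137 − 66.5948·0.630219·0.801198 = 67.607175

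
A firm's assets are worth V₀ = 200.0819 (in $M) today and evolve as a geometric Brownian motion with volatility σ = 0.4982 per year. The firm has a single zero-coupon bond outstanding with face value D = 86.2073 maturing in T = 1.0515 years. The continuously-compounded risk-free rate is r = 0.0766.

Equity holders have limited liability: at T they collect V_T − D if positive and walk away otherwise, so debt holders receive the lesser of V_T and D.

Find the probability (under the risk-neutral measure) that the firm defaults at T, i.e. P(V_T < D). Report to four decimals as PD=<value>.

d₁ = [ln(V₀/D) + (r + σ²/2)T] / (σ√T)
   = [ln(200.0819/86.2073) + (0.0766 + 0.5·0.4982²)·1.0515] / (0.4982·√1.0515)
   = [0.841972 + 0.211038] / 0.510868 = 2.061218
d₂ = d₁ − σ√T = 2.061218 − 0.510868 = 1.550351
risk-neutral PD = N(−d₂) = N(-1.550351) = 0.060529

PD=0.0605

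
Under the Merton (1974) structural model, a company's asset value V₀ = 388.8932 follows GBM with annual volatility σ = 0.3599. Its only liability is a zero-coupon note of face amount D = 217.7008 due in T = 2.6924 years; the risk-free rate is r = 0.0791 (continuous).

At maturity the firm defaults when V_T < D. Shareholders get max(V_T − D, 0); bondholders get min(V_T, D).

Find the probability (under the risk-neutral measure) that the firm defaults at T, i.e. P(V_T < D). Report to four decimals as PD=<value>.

PD=0.1474

d₁ = [ln(V₀/D) + (r + σ²/2)T] / (σ√T)
   = [ln(388.8932/217.7008) + (0.0791 + 0.5·0.3599²)·2.6924] / (0.3599·√2.6924)
   = [0.580183 + 0.387339] / 0.590543 = 1.638360
d₂ = d₁ − σ√T = 1.638360 − 0.590543 = 1.047817
risk-neutral PD = N(−d₂) = N(-1.047817) = 0.147361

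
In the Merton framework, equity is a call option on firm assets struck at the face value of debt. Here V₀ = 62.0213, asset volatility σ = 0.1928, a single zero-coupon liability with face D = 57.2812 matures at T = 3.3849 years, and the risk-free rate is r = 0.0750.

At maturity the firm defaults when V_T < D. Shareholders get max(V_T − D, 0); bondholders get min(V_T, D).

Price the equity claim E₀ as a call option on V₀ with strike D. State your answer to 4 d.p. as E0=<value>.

E0=19.3036

d₁ = [ln(V₀/D) + (r + σ²/2)T] / (σ√T)
   = [ln(62.0213/57.2812) + (0.0750 + 0.5·0.1928²)·3.3849] / (0.1928·√3.3849)
   = [0.079505 + 0.316779] / 0.354715 = 1.117190
d₂ = d₁ − σ√T = 1.117190 − 0.354715 = 0.762475
N(d₁) = 0.868043,  N(d₂) = 0.777112,  e^(−rT) = 0.775795
E₀ = V₀·N(d₁) − D·e^(−rT)·N(d₂)
   = 62.0213·0.868043 − 57.2812·0.775795·0.777112 = 19.303551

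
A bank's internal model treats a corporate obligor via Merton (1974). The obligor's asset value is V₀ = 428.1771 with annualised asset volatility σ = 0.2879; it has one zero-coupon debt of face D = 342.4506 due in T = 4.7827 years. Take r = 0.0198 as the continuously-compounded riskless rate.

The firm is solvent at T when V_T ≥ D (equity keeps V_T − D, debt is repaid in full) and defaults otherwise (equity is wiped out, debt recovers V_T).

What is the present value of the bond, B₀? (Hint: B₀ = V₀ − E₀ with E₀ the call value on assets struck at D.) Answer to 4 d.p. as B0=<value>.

B0=267.5228

d₁ = [ln(V₀/D) + (r + σ²/2)T] / (σ√T)
   = [ln(428.1771/342.4506) + (0.0198 + 0.5·0.2879²)·4.7827] / (0.2879·√4.7827)
   = [0.223409 + 0.292908] / 0.629620 = 0.820047
d₂ = d₁ − σ√T = 0.820047 − 0.629620 = 0.190427
N(d₁) = 0.793905,  N(d₂) = 0.575513,  e^(−rT) = 0.909648
E₀ = V₀·N(d₁) − D·e^(−rT)·N(d₂)
   = 428.1771·0.793905 − 342.4506·0.909648·0.575513 = 160.654334
B₀ = V₀ − E₀ = 428.1771 − 160.654334 = 267.522766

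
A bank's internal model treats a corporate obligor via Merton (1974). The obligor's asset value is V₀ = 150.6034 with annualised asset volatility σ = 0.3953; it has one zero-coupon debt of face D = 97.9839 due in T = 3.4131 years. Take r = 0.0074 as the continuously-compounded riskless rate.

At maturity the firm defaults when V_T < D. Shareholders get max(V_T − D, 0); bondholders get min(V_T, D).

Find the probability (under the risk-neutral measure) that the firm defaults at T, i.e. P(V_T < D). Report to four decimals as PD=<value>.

PD=0.3982

d₁ = [ln(V₀/D) + (r + σ²/2)T] / (σ√T)
   = [ln(150.6034/97.9839) + (0.0074 + 0.5·0.3953²)·3.4131] / (0.3953·√3.4131)
   = [0.429847 + 0.291926] / 0.730300 = 0.988324
d₂ = d₁ − σ√T = 0.988324 − 0.730300 = 0.258024
risk-neutral PD = N(−d₂) = N(-0.258024) = 0.398194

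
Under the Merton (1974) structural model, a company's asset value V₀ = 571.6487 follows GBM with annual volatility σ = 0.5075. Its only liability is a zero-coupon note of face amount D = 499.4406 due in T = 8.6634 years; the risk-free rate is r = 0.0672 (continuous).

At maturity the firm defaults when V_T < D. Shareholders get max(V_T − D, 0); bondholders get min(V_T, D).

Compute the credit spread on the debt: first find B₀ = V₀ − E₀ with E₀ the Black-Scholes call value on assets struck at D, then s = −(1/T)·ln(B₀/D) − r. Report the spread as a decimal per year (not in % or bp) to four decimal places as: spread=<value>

spread=0.0552

d₁ = [ln(V₀/D) + (r + σ²/2)T] / (σ√T)
   = [ln(571.6487/499.4406) + (0.0672 + 0.5·0.5075²)·8.6634] / (0.5075·√8.6634)
   = [0.135036 + 1.697837] / 1.493758 = 1.227021
d₂ = d₁ − σ√T = 1.227021 − 1.493758 = -0.266737
N(d₁) = 0.890093,  N(d₂) = 0.394836,  e^(−rT) = 0.558679
E₀ = V₀·N(d₁) − D·e^(−rT)·N(d₂)
   = 571.6487·0.890093 − 499.4406·0.558679·0.394836 = 398.650483
B₀ = V₀ − E₀ = 571.6487 − 398.650483 = 172.998217
spread = −(1/T)·ln(B₀/D) − r = −(1/8.6634)·ln(172.998217/499.4406) − 0.0672 = 0.05517775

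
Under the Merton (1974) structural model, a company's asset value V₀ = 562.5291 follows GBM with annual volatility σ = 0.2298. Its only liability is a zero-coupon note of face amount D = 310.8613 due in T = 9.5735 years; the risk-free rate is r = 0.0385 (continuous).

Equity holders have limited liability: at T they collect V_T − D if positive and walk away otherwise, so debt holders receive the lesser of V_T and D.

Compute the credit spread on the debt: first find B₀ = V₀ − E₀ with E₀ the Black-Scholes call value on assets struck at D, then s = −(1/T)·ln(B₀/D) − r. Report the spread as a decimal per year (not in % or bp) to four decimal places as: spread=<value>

spread=0.0048

d₁ = [ln(V₀/D) + (r + σ²/2)T] / (σ√T)
   = [ln(562.5291/310.8613) + (0.0385 + 0.5·0.2298²)·9.5735] / (0.2298·√9.5735)
   = [0.593096 + 0.621359] / 0.711026 = 1.708032
d₂ = d₁ − σ√T = 1.708032 − 0.711026 = 0.997006
N(d₁) = 0.956185,  N(d₂) = 0.840619,  e^(−rT) = 0.691716
E₀ = V₀·N(d₁) − D·e^(−rT)·N(d₂)
   = 562.5291·0.956185 − 310.8613·0.691716·0.840619 = 357.125312
B₀ = V₀ − E₀ = 562.5291 − 357.125312 = 205.403788
spread = −(1/T)·ln(B₀/D) − r = −(1/9.5735)·ln(205.403788/310.8613) − 0.0385 = 0.00478293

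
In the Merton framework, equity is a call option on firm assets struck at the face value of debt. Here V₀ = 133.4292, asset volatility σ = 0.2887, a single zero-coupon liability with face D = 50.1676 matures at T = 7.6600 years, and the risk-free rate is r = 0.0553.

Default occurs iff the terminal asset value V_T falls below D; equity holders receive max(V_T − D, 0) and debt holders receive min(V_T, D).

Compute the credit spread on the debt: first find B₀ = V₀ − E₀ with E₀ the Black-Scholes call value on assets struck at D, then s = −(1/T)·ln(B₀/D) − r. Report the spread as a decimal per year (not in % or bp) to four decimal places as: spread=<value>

d₁ = [ln(V₀/D) + (r + σ²/2)T] / (σ√T)
   = [ln(133.4292/50.1676) + (0.0553 + 0.5·0.2887²)·7.6600] / (0.2887·√7.6600)
   = [0.978202 + 0.742820] / 0.799026 = 2.153898
d₂ = d₁ − σ√T = 2.153898 − 0.799026 = 1.354871
N(d₁) = 0.984376,  N(d₂) = 0.912271,  e^(−rT) = 0.654687
E₀ = V₀·N(d₁) − D·e^(−rT)·N(d₂)
   = 133.4292·0.984376 − 50.1676·0.654687·0.912271 = 101.381801
B₀ = V₀ − E₀ = 133.4292 − 101.381801 = 32.047399
spread = −(1/T)·ln(B₀/D) − r = −(1/7.6600)·ln(32.047399/50.1676) − 0.0553 = 0.00320566

spread=0.0032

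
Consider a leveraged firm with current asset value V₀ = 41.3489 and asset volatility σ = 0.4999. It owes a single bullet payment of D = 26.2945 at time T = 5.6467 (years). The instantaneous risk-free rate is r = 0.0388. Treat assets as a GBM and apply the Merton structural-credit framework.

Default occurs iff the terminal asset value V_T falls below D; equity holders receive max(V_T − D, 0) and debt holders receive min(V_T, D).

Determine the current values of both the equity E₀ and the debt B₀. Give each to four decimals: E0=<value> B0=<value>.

E0=25.9365 B0=15.4124

d₁ = [ln(V₀/D) + (r + σ²/2)T] / (σ√T)
   = [ln(41.3489/26.2945) + (0.0388 + 0.5·0.4999²)·5.6467] / (0.4999·√5.6467)
   = [0.452686 + 0.924647] / 1.187902 = 1.159467
d₂ = d₁ − σ√T = 1.159467 − 1.187902 = -0.028434
N(d₁) = 0.876867,  N(d₂) = 0.488658,  e^(−rT) = 0.803248
E₀ = V₀·N(d₁) − D·e^(−rT)·N(d₂)
   = 41.3489·0.876867 − 26.2945·0.803248·0.488658 = 25.936548
B₀ = V₀ − E₀ = 41.3489 − 25.936548 = 15.412352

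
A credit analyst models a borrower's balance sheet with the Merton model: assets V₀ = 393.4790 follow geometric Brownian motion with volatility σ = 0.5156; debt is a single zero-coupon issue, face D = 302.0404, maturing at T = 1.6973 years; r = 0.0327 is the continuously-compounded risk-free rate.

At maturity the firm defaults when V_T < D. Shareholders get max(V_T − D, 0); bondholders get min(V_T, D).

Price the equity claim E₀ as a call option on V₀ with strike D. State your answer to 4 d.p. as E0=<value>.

E0=152.6752

d₁ = [ln(V₀/D) + (r + σ²/2)T] / (σ√T)
   = [ln(393.4790/302.0404) + (0.0327 + 0.5·0.5156²)·1.6973] / (0.5156·√1.6973)
   = [0.264467 + 0.281110] / 0.671726 = 0.812201
d₂ = d₁ − σ√T = 0.812201 − 0.671726 = 0.140475
N(d₁) = 0.791662,  N(d₂) = 0.555858,  e^(−rT) = 0.946010
E₀ = V₀·N(d₁) − D·e^(−rT)·N(d₂)
   = 393.4790·0.791662 − 302.0404·0.946010·0.555858 = 152.675247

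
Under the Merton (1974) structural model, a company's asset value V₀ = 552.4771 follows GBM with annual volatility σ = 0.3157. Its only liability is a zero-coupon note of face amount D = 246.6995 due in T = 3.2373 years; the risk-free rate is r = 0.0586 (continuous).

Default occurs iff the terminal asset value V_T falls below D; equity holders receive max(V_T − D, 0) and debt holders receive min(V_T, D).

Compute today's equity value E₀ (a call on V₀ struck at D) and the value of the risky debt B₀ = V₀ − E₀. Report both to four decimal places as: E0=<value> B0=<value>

d₁ = [ln(V₀/D) + (r + σ²/2)T] / (σ√T)
   = [ln(552.4771/246.6995) + (0.0586 + 0.5·0.3157²)·3.2373] / (0.3157·√3.2373)
   = [0.806241 + 0.351031] / 0.568023 = 2.037367
d₂ = d₁ − σ√T = 2.037367 − 0.568023 = 1.469344
N(d₁) = 0.979193,  N(d₂) = 0.929130,  e^(−rT) = 0.827202
E₀ = V₀·N(d₁) − D·e^(−rT)·N(d₂)
   = 552.4771·0.979193 − 246.6995·0.827202·0.929130 = 351.373897
B₀ = V₀ − E₀ = 552.4771 − 351.373897 = 201.103203

E0=351.3739 B0=201.1032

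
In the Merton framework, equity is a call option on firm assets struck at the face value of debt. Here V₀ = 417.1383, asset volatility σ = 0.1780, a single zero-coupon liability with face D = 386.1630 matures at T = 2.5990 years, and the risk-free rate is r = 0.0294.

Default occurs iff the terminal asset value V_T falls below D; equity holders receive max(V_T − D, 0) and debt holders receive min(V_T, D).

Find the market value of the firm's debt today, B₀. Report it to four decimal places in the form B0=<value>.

B0=337.1176

d₁ = [ln(V₀/D) + (r + σ²/2)T] / (σ√T)
   = [ln(417.1383/386.1630) + (0.0294 + 0.5·0.1780²)·2.5990] / (0.1780·√2.5990)
   = [0.077158 + 0.117584] / 0.286961 = 0.678636
d₂ = d₁ − σ√T = 0.678636 − 0.286961 = 0.391675
N(d₁) = 0.751316,  N(d₂) = 0.652351,  e^(−rT) = 0.926436
E₀ = V₀·N(d₁) − D·e^(−rT)·N(d₂)
   = 417.1383·0.751316 − 386.1630·0.926436·0.652351 = 80.020693
B₀ = V₀ − E₀ = 417.1383 − 80.020693 = 337.117607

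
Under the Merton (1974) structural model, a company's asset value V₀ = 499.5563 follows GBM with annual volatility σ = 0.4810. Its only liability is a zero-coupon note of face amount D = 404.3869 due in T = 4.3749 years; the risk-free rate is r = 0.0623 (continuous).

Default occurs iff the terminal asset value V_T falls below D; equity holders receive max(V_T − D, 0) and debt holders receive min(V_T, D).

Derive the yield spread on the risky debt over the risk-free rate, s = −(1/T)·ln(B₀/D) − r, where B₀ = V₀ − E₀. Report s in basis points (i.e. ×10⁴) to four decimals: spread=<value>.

spread=642.6031

d₁ = [ln(V₀/D) + (r + σ²/2)T] / (σ√T)
   = [ln(499.5563/404.3869) + (0.0623 + 0.5·0.4810²)·4.3749] / (0.4810·√4.3749)
   = [0.211348 + 0.778647] / 1.006072 = 0.984020
d₂ = d₁ − σ√T = 0.984020 − 1.006072 = -0.022052
N(d₁) = 0.837447,  N(d₂) = 0.491203,  e^(−rT) = 0.761431
E₀ = V₀·N(d₁) − D·e^(−rT)·N(d₂)
   = 499.5563·0.837447 − 404.3869·0.761431·0.491203 = 267.104385
B₀ = V₀ − E₀ = 499.5563 − 267.104385 = 232.451915
spread = −(1/T)·ln(B₀/D) − r = −(1/4.3749)·ln(232.451915/404.3869) − 0.0623 = 0.06426031
in basis points: 0.06426031 × 10⁴ = 642.6031 bp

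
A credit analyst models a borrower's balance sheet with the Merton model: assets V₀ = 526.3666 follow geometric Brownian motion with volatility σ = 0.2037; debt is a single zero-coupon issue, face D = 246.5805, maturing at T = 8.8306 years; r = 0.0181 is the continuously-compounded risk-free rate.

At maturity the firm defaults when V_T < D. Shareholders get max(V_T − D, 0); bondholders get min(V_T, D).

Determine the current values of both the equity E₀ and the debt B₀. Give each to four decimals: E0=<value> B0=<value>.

E0=321.7024 B0=204.6642

d₁ = [ln(V₀/D) + (r + σ²/2)T] / (σ√T)
   = [ln(526.3666/246.5805) + (0.0181 + 0.5·0.2037²)·8.8306] / (0.2037·√8.8306)
   = [0.758309 + 0.343041] / 0.605322 = 1.819447
d₂ = d₁ − σ√T = 1.819447 − 0.605322 = 1.214125
N(d₁) = 0.965578,  N(d₂) = 0.887650,  e^(−rT) = 0.852285
E₀ = V₀·N(d₁) − D·e^(−rT)·N(d₂)
   = 526.3666·0.965578 − 246.5805·0.852285·0.887650 = 321.702364
B₀ = V₀ − E₀ = 526.3666 − 321.702364 = 204.664236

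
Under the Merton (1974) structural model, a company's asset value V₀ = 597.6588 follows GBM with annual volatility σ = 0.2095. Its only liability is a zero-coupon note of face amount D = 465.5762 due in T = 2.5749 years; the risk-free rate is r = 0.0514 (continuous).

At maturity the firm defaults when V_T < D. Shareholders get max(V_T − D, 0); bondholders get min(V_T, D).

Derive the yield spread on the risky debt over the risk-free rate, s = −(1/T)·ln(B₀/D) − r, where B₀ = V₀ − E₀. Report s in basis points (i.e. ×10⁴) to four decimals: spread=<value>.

d₁ = [ln(V₀/D) + (r + σ²/2)T] / (σ√T)
   = [ln(597.6588/465.5762) + (0.0514 + 0.5·0.2095²)·2.5749] / (0.2095·√2.5749)
   = [0.249744 + 0.188856] / 0.336174 = 1.304683
d₂ = d₁ − σ√T = 1.304683 − 0.336174 = 0.968509
N(d₁) = 0.904000,  N(d₂) = 0.833605,  e^(−rT) = 0.876034
E₀ = V₀·N(d₁) − D·e^(−rT)·N(d₂)
   = 597.6588·0.904000 − 465.5762·0.876034·0.833605 = 200.288571
B₀ = V₀ − E₀ = 597.6588 − 200.288571 = 397.370229
spread = −(1/T)·ln(B₀/D) − r = −(1/2.5749)·ln(397.370229/465.5762) − 0.0514 = 0.01011981
in basis points: 0.01011981 × 10⁴ = 101.1981 bp

spread=101.1981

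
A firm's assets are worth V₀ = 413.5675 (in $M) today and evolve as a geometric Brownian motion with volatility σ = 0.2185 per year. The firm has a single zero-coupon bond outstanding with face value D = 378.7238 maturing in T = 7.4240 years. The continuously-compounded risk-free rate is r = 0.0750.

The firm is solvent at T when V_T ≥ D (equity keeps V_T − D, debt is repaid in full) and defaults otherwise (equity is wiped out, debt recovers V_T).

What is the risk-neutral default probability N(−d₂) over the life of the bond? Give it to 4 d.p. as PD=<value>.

PD=0.2161

d₁ = [ln(V₀/D) + (r + σ²/2)T] / (σ√T)
   = [ln(413.5675/378.7238) + (0.0750 + 0.5·0.2185²)·7.4240] / (0.2185·√7.4240)
   = [0.088014 + 0.734019] / 0.595347 = 1.380762
d₂ = d₁ − σ√T = 1.380762 − 0.595347 = 0.785414
risk-neutral PD = N(−d₂) = N(-0.785414) = 0.216105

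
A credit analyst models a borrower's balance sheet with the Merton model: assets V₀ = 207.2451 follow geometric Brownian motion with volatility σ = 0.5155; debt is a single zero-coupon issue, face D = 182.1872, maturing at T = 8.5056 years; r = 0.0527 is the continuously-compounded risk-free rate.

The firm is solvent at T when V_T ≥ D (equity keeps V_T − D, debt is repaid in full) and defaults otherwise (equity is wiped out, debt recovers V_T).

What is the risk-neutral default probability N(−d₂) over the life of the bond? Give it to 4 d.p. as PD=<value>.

d₁ = [ln(V₀/D) + (r + σ²/2)T] / (σ√T)
   = [ln(207.2451/182.1872) + (0.0527 + 0.5·0.5155²)·8.5056] / (0.5155·√8.5056)
   = [0.128867 + 1.578385] / 1.503423 = 1.135577
d₂ = d₁ − σ√T = 1.135577 − 1.503423 = -0.367846
risk-neutral PD = N(−d₂) = N(0.367846) = 0.643506

PD=0.6435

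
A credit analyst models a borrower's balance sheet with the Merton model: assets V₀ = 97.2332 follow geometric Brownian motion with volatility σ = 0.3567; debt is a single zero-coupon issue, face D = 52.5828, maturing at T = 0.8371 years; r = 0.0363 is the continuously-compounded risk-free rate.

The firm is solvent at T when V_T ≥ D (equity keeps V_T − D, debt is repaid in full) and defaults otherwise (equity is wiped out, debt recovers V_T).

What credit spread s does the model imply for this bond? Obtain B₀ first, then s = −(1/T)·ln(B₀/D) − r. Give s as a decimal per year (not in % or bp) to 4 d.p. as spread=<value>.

spread=0.0048

d₁ = [ln(V₀/D) + (r + σ²/2)T] / (σ√T)
   = [ln(97.2332/52.5828) + (0.0363 + 0.5·0.3567²)·0.8371] / (0.3567·√0.8371)
   = [0.614723 + 0.083641] / 0.326356 = 2.139883
d₂ = d₁ − σ√T = 2.139883 − 0.326356 = 1.813527
N(d₁) = 0.983818,  N(d₂) = 0.965125,  e^(−rT) = 0.970070
E₀ = V₀·N(d₁) − D·e^(−rT)·N(d₂)
   = 97.2332·0.983818 − 52.5828·0.970070·0.965125 = 46.429703
B₀ = V₀ − E₀ = 97.2332 − 46.429703 = 50.803497
spread = −(1/T)·ln(B₀/D) − r = −(1/0.8371)·ln(50.803497/52.5828) − 0.0363 = 0.00482279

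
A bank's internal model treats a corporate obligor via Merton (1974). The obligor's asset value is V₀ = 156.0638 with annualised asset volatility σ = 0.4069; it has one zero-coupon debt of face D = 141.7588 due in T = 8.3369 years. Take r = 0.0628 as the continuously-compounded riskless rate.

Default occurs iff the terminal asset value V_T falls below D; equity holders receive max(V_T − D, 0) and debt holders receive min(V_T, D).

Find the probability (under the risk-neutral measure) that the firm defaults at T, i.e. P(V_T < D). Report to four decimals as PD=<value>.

d₁ = [ln(V₀/D) + (r + σ²/2)T] / (σ√T)
   = [ln(156.0638/141.7588) + (0.0628 + 0.5·0.4069²)·8.3369] / (0.4069·√8.3369)
   = [0.096138 + 1.213718] / 1.174870 = 1.114894
d₂ = d₁ − σ√T = 1.114894 − 1.174870 = -0.059977
risk-neutral PD = N(−d₂) = N(0.059977) = 0.523913

PD=0.5239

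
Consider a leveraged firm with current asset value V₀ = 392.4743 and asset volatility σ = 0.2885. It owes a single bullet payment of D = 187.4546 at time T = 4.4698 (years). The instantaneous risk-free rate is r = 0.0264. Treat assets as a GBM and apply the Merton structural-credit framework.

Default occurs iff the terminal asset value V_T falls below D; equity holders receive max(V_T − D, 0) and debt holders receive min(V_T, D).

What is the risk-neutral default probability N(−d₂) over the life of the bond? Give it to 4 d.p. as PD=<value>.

d₁ = [ln(V₀/D) + (r + σ²/2)T] / (σ√T)
   = [ln(392.4743/187.4546) + (0.0264 + 0.5·0.2885²)·4.4698] / (0.2885·√4.4698)
   = [0.738934 + 0.304018] / 0.609944 = 1.709916
d₂ = d₁ − σ√T = 1.709916 − 0.609944 = 1.099972
risk-neutral PD = N(−d₂) = N(-1.099972) = 0.135672

PD=0.1357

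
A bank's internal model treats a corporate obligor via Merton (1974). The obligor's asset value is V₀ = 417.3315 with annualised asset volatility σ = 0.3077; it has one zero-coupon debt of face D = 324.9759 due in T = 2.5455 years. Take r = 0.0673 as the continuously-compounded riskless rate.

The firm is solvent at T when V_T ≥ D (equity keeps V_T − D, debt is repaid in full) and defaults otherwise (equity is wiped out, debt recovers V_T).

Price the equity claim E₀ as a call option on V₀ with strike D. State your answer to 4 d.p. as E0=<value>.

d₁ = [ln(V₀/D) + (r + σ²/2)T] / (σ√T)
   = [ln(417.3315/324.9759) + (0.0673 + 0.5·0.3077²)·2.5455] / (0.3077·√2.5455)
   = [0.250130 + 0.291815] / 0.490924 = 1.103929
d₂ = d₁ − σ√T = 1.103929 − 0.490924 = 0.613005
N(d₁) = 0.865188,  N(d₂) = 0.730064,  e^(−rT) = 0.842559
E₀ = V₀·N(d₁) − D·e^(−rT)·N(d₂)
   = 417.3315·0.865188 − 324.9759·0.842559·0.730064 = 161.170627

E0=161.1706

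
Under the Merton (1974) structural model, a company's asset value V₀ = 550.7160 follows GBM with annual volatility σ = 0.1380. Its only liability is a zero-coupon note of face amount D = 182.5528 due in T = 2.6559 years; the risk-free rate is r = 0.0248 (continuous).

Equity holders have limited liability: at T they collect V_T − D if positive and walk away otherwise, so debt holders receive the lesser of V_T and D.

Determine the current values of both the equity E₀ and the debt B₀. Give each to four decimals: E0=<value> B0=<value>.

d₁ = [ln(V₀/D) + (r + σ²/2)T] / (σ√T)
   = [ln(550.7160/182.5528) + (0.0248 + 0.5·0.1380²)·2.6559] / (0.1380·√2.6559)
   = [1.104180 + 0.091156] / 0.224898 = 5.315020
d₂ = d₁ − σ√T = 5.315020 − 0.224898 = 5.090122
N(d₁) = 1.000000,  N(d₂) = 1.000000,  e^(−rT) = 0.936256
E₀ = V₀·N(d₁) − D·e^(−rT)·N(d₂)
   = 550.7160·1.000000 − 182.5528·0.936256·1.000000 = 379.799844
B₀ = V₀ − E₀ = 550.7160 − 379.799844 = 170.916156

E0=379.7998 B0=170.9162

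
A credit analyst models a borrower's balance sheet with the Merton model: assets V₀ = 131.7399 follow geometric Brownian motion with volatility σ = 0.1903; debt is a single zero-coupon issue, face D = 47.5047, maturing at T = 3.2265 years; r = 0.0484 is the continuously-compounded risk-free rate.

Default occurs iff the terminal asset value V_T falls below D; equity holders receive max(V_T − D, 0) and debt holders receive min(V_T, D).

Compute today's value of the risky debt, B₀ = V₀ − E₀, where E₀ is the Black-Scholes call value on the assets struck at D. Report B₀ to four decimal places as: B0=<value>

d₁ = [ln(V₀/D) + (r + σ²/2)T] / (σ√T)
   = [ln(131.7399/47.5047) + (0.0484 + 0.5·0.1903²)·3.2265] / (0.1903·√3.2265)
   = [1.020001 + 0.214585] / 0.341826 = 3.611742
d₂ = d₁ − σ√T = 3.611742 − 0.341826 = 3.269916
N(d₁) = 0.999848,  N(d₂) = 0.999462,  e^(−rT) = 0.855420
E₀ = V₀·N(d₁) − D·e^(−rT)·N(d₂)
   = 131.7399·0.999848 − 47.5047·0.855420·0.999462 = 91.105249
B₀ = V₀ − E₀ = 131.7399 − 91.105249 = 40.634651

B0=40.6347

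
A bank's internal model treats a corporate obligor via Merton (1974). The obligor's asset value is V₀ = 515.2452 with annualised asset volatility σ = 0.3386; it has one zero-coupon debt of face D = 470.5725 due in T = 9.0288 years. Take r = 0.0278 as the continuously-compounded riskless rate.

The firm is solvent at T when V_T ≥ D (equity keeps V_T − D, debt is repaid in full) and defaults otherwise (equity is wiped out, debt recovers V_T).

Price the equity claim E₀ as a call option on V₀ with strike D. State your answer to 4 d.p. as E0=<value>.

E0=254.6849

d₁ = [ln(V₀/D) + (r + σ²/2)T] / (σ√T)
   = [ln(515.2452/470.5725) + (0.0278 + 0.5·0.3386²)·9.0288] / (0.3386·√9.0288)
   = [0.090693 + 0.768576] / 1.017424 = 0.844554
d₂ = d₁ − σ√T = 0.844554 − 1.017424 = -0.172870
N(d₁) = 0.800820,  N(d₂) = 0.431377,  e^(−rT) = 0.778022
E₀ = V₀·N(d₁) − D·e^(−rT)·N(d₂)
   = 515.2452·0.800820 − 470.5725·0.778022·0.431377 = 254.684863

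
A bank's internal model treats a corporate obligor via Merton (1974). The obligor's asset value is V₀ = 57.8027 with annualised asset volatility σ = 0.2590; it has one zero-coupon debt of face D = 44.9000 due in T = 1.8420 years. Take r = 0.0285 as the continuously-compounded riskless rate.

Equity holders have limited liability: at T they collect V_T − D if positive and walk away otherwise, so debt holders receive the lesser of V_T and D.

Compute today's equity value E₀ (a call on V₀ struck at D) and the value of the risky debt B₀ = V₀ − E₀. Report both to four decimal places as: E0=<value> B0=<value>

E0=17.0390 B0=40.7637

d₁ = [ln(V₀/D) + (r + σ²/2)T] / (σ√T)
   = [ln(57.8027/44.9000) + (0.0285 + 0.5·0.2590²)·1.8420] / (0.2590·√1.8420)
   = [0.252598 + 0.114279] / 0.351516 = 1.043699
d₂ = d₁ − σ√T = 1.043699 − 0.351516 = 0.692183
N(d₁) = 0.851688,  N(d₂) = 0.755589,  e^(−rT) = 0.948857
E₀ = V₀·N(d₁) − D·e^(−rT)·N(d₂)
   = 57.8027·0.851688 − 44.9000·0.948857·0.755589 = 17.038973
B₀ = V₀ − E₀ = 57.8027 − 17.038973 = 40.763727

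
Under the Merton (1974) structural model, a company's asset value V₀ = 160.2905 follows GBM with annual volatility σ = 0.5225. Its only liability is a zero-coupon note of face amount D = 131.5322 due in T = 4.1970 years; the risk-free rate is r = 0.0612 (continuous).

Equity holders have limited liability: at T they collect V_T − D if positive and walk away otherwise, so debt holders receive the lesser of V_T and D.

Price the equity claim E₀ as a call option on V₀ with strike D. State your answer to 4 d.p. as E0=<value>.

d₁ = [ln(V₀/D) + (r + σ²/2)T] / (σ√T)
   = [ln(160.2905/131.5322) + (0.0612 + 0.5·0.5225²)·4.1970] / (0.5225·√4.1970)
   = [0.197736 + 0.829760] / 1.070424 = 0.959897
d₂ = d₁ − σ√T = 0.959897 − 1.070424 = -0.110527
N(d₁) = 0.831446,  N(d₂) = 0.455996,  e^(−rT) = 0.773479
E₀ = V₀·N(d₁) − D·e^(−rT)·N(d₂)
   = 160.2905·0.831446 − 131.5322·0.773479·0.455996 = 86.881132

E0=86.8811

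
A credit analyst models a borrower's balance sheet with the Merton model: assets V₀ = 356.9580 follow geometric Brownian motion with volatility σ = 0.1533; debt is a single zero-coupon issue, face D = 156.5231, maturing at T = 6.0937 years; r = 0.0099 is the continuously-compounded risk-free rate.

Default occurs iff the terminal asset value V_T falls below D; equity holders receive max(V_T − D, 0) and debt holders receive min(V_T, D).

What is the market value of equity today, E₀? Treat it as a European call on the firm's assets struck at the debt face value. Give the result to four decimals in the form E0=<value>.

d₁ = [ln(V₀/D) + (r + σ²/2)T] / (σ√T)
   = [ln(356.9580/156.5231) + (0.0099 + 0.5·0.1533²)·6.0937] / (0.1533·√6.0937)
   = [0.824415 + 0.131931] / 0.378428 = 2.527157
d₂ = d₁ − σ√T = 2.527157 − 0.378428 = 2.148730
N(d₁) = 0.994251,  N(d₂) = 0.984172,  e^(−rT) = 0.941456
E₀ = V₀·N(d₁) − D·e^(−rT)·N(d₂)
   = 356.9580·0.994251 − 156.5231·0.941456·0.984172 = 209.878448

E0=209.8784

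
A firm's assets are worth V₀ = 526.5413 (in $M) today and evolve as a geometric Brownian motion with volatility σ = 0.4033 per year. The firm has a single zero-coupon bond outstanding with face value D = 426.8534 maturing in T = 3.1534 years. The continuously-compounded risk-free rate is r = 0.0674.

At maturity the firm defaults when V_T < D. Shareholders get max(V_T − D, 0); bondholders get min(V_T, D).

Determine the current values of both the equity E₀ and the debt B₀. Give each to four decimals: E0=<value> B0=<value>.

d₁ = [ln(V₀/D) + (r + σ²/2)T] / (σ√T)
   = [ln(526.5413/426.8534) + (0.0674 + 0.5·0.4033²)·3.1534] / (0.4033·√3.1534)
   = [0.209889 + 0.468991] / 0.716173 = 0.947928
d₂ = d₁ − σ√T = 0.947928 − 0.716173 = 0.231755
N(d₁) = 0.828417,  N(d₂) = 0.591636,  e^(−rT) = 0.808529
E₀ = V₀·N(d₁) − D·e^(−rT)·N(d₂)
   = 526.5413·0.828417 − 426.8534·0.808529·0.591636 = 232.008434
B₀ = V₀ − E₀ = 526.5413 − 232.008434 = 294.532866

E0=232.0084 B0=294.5329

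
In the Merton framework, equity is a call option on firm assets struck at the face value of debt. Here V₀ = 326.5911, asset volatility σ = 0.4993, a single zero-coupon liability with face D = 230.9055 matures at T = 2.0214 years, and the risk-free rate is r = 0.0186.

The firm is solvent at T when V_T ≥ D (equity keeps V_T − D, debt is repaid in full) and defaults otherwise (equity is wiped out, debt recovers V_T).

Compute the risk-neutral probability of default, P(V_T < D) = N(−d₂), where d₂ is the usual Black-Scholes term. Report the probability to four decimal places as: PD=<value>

PD=0.4261

d₁ = [ln(V₀/D) + (r + σ²/2)T] / (σ√T)
   = [ln(326.5911/230.9055) + (0.0186 + 0.5·0.4993²)·2.0214] / (0.4993·√2.0214)
   = [0.346700 + 0.289566] / 0.709885 = 0.896296
d₂ = d₁ − σ√T = 0.896296 − 0.709885 = 0.186411
risk-neutral PD = N(−d₂) = N(-0.186411) = 0.426061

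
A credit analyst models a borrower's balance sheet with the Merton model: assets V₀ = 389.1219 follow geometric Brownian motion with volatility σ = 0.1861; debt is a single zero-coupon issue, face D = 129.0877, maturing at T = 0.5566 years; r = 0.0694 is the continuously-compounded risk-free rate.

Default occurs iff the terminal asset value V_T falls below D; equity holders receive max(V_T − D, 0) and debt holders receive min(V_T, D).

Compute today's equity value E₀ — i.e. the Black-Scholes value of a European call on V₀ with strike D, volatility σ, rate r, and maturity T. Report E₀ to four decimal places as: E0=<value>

d₁ = [ln(V₀/D) + (r + σ²/2)T] / (σ√T)
   = [ln(389.1219/129.0877) + (0.0694 + 0.5·0.1861²)·0.5566] / (0.1861·√0.5566)
   = [1.103401 + 0.048266] / 0.138841 = 8.294859
d₂ = d₁ − σ√T = 8.294859 − 0.138841 = 8.156018
N(d₁) = 1.000000,  N(d₂) = 1.000000,  e^(−rT) = 0.962109
E₀ = V₀·N(d₁) − D·e^(−rT)·N(d₂)
   = 389.1219·1.000000 − 129.0877·0.962109·1.000000 = 264.925525

E0=264.9255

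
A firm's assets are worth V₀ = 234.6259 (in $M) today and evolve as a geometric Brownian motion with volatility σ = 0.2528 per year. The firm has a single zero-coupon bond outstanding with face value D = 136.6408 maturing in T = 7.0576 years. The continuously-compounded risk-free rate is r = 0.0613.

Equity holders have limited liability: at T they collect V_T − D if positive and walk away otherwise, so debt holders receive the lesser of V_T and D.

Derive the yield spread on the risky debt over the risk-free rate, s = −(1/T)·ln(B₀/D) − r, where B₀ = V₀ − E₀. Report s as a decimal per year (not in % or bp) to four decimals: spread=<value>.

d₁ = [ln(V₀/D) + (r + σ²/2)T] / (σ√T)
   = [ln(234.6259/136.6408) + (0.0613 + 0.5·0.2528²)·7.0576] / (0.2528·√7.0576)
   = [0.540637 + 0.658149] / 0.671592 = 1.784991
d₂ = d₁ − σ√T = 1.784991 − 0.671592 = 1.113398
N(d₁) = 0.962869,  N(d₂) = 0.867231,  e^(−rT) = 0.648800
E₀ = V₀·N(d₁) − D·e^(−rT)·N(d₂)
   = 234.6259·0.962869 − 136.6408·0.648800·0.867231 = 149.031645
B₀ = V₀ − E₀ = 234.6259 − 149.031645 = 85.594255
spread = −(1/T)·ln(B₀/D) − r = −(1/7.0576)·ln(85.594255/136.6408) − 0.0613 = 0.00497429

spread=0.0050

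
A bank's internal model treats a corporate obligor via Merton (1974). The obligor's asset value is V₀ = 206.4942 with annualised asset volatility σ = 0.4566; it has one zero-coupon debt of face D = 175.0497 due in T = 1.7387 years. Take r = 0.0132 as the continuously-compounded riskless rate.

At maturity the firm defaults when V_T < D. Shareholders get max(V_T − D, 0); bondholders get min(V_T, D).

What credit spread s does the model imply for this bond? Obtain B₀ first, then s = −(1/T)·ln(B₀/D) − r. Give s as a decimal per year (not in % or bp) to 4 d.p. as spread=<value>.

d₁ = [ln(V₀/D) + (r + σ²/2)T] / (σ√T)
   = [ln(206.4942/175.0497) + (0.0132 + 0.5·0.4566²)·1.7387] / (0.4566·√1.7387)
   = [0.165202 + 0.204196] / 0.602072 = 0.613546
d₂ = d₁ − σ√T = 0.613546 − 0.602072 = 0.011474
N(d₁) = 0.730242,  N(d₂) = 0.504577,  e^(−rT) = 0.977311
E₀ = V₀·N(d₁) − D·e^(−rT)·N(d₂)
   = 206.4942·0.730242 − 175.0497·0.977311·0.504577 = 64.468740
B₀ = V₀ − E₀ = 206.4942 − 64.468740 = 142.025460
spread = −(1/T)·ln(B₀/D) − r = −(1/1.7387)·ln(142.025460/175.0497) − 0.0132 = 0.10704133

spread=0.1070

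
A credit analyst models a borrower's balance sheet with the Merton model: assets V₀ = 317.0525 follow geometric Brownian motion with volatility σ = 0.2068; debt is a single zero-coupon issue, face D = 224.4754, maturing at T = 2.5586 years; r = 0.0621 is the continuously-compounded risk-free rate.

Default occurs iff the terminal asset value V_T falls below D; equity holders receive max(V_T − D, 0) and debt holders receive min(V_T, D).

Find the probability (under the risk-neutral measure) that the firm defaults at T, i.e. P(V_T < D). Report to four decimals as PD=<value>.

PD=0.0871

d₁ = [ln(V₀/D) + (r + σ²/2)T] / (σ√T)
   = [ln(317.0525/224.4754) + (0.0621 + 0.5·0.2068²)·2.5586] / (0.2068·√2.5586)
   = [0.345301 + 0.213600] / 0.330790 = 1.689598
d₂ = d₁ − σ√T = 1.689598 − 0.330790 = 1.358808
risk-neutral PD = N(−d₂) = N(-1.358808) = 0.087104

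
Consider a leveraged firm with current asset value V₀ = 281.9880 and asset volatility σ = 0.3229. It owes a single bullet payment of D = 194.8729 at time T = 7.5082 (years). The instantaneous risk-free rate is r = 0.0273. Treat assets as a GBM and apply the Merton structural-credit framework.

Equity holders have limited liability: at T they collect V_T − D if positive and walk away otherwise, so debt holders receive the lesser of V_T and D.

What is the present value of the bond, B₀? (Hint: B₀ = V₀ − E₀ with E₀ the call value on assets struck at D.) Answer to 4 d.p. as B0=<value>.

B0=131.1591

d₁ = [ln(V₀/D) + (r + σ²/2)T] / (σ√T)
   = [ln(281.9880/194.8729) + (0.0273 + 0.5·0.3229²)·7.5082] / (0.3229·√7.5082)
   = [0.369517 + 0.596393] / 0.884781 = 1.091693
d₂ = d₁ − σ√T = 1.091693 − 0.884781 = 0.206912
N(d₁) = 0.862516,  N(d₂) = 0.581961,  e^(−rT) = 0.814669
E₀ = V₀·N(d₁) − D·e^(−rT)·N(d₂)
   = 281.9880·0.862516 − 194.8729·0.814669·0.581961 = 150.828935
B₀ = V₀ − E₀ = 281.9880 − 150.828935 = 131.159065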